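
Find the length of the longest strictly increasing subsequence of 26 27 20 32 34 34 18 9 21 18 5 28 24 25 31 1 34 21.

6

One longest increasing subsequence is 20, 21, 24, 25, 31, 34 (positions 3,9,13,14,15,17), of length 6; no longer one exists.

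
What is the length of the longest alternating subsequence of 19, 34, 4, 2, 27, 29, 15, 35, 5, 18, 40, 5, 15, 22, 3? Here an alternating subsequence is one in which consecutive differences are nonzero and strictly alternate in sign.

11

Track the best alternating length ending on an up-step vs a down-step at each position: up/down = 1/1, 2/1, 1/3, 1/3, 4/3, 4/3, 4/5, 6/1, 4/7, 8/7, 8/1, 4/9, 10/9, 10/9, 4/11.
The maximum over both is 11; one such subsequence is 19, 34, 4, 27, 15, 35, 5, 18, 5, 15, 3.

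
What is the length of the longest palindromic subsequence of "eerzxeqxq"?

One longest palindromic subsequence is qxq (positions 7,8,9); it reads the same forward and backward, and the interval DP gives dp[1][9] = 3.

3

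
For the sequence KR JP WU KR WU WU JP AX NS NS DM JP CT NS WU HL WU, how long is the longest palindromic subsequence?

One longest palindromic subsequence is WU WU JP NS NS JP WU WU (positions 3,6,7,9,10,12,15,17); it reads the same forward and backward, and the interval DP gives dp[1][17] = 8.

8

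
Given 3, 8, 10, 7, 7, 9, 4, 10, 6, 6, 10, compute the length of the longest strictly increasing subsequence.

Let dp[i] be the longest increasing subsequence ending at position i. Then dp = [1, 2, 3, 2, 2, 3, 2, 4, 3, 3, 4].
The maximum is 4; one witness is 3, 8, 9, 10 at positions 1,2,6,8.

4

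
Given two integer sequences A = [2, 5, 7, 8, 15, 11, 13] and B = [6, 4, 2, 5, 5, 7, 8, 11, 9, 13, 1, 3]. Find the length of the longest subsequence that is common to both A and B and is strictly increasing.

6

For each value that appears in both, track the longest common increasing run ending there.
The best achievable length is 6; one witness is 2, 5, 7, 8, 11, 13 (A-positions 1,2,3,4,6,7, B-positions 3,4,6,7,8,10).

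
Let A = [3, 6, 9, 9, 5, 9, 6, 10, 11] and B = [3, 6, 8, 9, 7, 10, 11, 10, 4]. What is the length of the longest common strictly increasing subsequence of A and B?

A longest common strictly increasing subsequence is 3, 6, 9, 10, 11 (length 5); it appears in order in both A and B, and no longer such subsequence exists.

5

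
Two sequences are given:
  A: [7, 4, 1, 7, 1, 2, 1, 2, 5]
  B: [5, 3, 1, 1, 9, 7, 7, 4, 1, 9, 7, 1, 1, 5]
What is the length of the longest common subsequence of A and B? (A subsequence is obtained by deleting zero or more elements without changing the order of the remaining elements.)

A longest common subsequence is 7, 4, 1, 7, 1, 1, 5 (length 7); the LCS DP confirms no longer common subsequence exists.

7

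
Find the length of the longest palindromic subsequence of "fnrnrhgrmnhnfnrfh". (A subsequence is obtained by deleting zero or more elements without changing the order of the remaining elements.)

9

One longest palindromic subsequence is frnnhnnrf (positions 1,3,4,10,11,12,14,15,16); it reads the same forward and backward, and the interval DP gives dp[1][17] = 9.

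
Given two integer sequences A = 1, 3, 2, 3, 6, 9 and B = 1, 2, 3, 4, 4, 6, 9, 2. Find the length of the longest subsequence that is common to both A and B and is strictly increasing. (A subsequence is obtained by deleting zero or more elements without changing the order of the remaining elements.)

A longest common strictly increasing subsequence is 1, 2, 3, 6, 9 (length 5); it appears in order in both A and B, and no longer such subsequence exists.

5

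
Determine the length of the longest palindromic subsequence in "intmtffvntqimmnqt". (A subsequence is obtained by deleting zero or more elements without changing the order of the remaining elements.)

8

One longest palindromic subsequence is tmtfftmt (positions 3,4,5,6,7,10,14,17); it reads the same forward and backward, and the interval DP gives dp[1][17] = 8.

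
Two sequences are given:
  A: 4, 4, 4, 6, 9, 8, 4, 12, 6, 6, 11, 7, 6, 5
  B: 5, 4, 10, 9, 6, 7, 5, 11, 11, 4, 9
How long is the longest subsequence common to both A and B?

A longest common subsequence is 4, 9, 6, 7, 5 (length 5); the LCS DP confirms no longer common subsequence exists.

5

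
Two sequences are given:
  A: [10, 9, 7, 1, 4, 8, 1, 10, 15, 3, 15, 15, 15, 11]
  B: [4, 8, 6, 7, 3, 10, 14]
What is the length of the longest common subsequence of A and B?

3

Backtracking the LCS table gives one alignment: 4 (A5,B1) → 8 (A6,B2) → 10 (A8,B6).
So the longest common subsequence has length 3.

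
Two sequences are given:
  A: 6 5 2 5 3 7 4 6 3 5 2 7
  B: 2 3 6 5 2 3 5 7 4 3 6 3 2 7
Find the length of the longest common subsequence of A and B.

10

Backtracking the LCS table gives one alignment: 6 (A1,B3) → 5 (A2,B4) → 2 (A3,B5) → 5 (A4,B7) → 7 (A6,B8) → 4 (A7,B9) → 6 (A8,B11) → 3 (A9,B12) → 2 (A11,B13) → 7 (A12,B14).
So the longest common subsequence has length 10.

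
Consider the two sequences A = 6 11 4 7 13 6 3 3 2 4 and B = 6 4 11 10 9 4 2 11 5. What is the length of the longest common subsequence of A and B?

4

Backtracking the LCS table gives one alignment: 6 (A1,B1) → 11 (A2,B3) → 4 (A3,B6) → 2 (A9,B7).
So the longest common subsequence has length 4.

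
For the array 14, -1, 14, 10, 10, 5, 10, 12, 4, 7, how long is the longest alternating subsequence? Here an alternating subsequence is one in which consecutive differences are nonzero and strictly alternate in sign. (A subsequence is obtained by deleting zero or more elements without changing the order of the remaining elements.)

7

A longest alternating subsequence is 14, -1, 14, 5, 10, 4, 7 (positions 1,2,3,6,7,9,10); its 6 consecutive differences strictly alternate in sign, and length 7 is optimal.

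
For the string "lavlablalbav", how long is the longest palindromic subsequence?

9

One longest palindromic subsequence is vablalbav (positions 3,5,6,7,8,9,10,11,12); it reads the same forward and backward, and the interval DP gives dp[1][12] = 9.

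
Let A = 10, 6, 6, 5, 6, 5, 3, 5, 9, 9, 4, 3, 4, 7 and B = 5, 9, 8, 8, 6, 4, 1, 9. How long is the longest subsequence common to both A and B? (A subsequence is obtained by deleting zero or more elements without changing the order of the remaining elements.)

3

Backtracking the LCS table gives one alignment: 5 (A4,B1) → 6 (A5,B5) → 9 (A10,B8).
So the longest common subsequence has length 3.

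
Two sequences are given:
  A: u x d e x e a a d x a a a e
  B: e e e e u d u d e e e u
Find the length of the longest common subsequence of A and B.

A longest common subsequence is udeee (length 5); the LCS DP confirms no longer common subsequence exists.

5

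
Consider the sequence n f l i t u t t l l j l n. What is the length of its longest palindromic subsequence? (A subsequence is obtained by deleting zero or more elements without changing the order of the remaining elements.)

One longest palindromic subsequence is nltttln (positions 1,3,5,7,8,12,13); it reads the same forward and backward, and the interval DP gives dp[1][13] = 7.

7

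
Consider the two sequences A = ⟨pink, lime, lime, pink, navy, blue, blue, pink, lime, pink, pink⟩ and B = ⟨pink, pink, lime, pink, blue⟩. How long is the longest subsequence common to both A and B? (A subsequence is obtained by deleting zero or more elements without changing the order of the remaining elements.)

4

Backtracking the LCS table gives one alignment: pink (A1,B2) → lime (A3,B3) → pink (A4,B4) → blue (A7,B5).
So the longest common subsequence has length 4.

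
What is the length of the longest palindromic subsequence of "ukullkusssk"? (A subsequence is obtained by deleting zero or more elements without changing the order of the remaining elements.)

One longest palindromic subsequence is kulluk (positions 2,3,4,5,7,11); it reads the same forward and backward, and the interval DP gives dp[1][11] = 6.

6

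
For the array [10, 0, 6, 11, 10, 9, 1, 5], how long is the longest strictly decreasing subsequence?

One longest decreasing subsequence is 11, 10, 9, 1 (positions 4,5,6,7), of length 4; no longer one exists.

4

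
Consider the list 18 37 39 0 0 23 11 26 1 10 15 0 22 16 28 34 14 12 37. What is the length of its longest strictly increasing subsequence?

Let dp[i] be the longest increasing subsequence ending at position i. Then dp = [1, 2, 3, 1, 1, 2, 2, 3, 2, 3, 4, 1, 5, 5, 6, 7, 4, 4, 8].
The maximum is 8; one witness is 0, 1, 10, 15, 22, 28, 34, 37 at positions 4,9,10,11,13,15,16,19.

8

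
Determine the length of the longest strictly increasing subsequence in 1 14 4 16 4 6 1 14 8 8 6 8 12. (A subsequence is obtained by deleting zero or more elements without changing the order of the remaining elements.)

One longest increasing subsequence is 1, 4, 6, 8, 12 (positions 1,3,6,9,13), of length 5; no longer one exists.

5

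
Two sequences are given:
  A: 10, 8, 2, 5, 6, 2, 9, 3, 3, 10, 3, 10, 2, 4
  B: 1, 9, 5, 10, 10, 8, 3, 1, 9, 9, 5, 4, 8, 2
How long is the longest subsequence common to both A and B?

Backtracking the LCS table gives one alignment: 10 (A1,B5) → 8 (A2,B6) → 5 (A4,B11) → 2 (A13,B14).
So the longest common subsequence has length 4.

4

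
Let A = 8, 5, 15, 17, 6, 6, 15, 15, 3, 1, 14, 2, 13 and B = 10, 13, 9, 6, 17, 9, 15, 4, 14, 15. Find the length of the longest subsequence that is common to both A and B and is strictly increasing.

A longest common strictly increasing subsequence is 6, 15 (length 2); it appears in order in both A and B, and no longer such subsequence exists.

2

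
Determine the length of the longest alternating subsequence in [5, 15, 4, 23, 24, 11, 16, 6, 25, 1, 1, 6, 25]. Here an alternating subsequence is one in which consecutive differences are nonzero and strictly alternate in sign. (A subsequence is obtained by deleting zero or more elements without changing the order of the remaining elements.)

Track the best alternating length ending on an up-step vs a down-step at each position: up/down = 1/1, 2/1, 1/3, 4/1, 4/1, 4/5, 6/5, 4/7, 8/1, 1/9, 1/9, 10/9, 10/1.
The maximum over both is 10; one such subsequence is 5, 15, 4, 23, 11, 16, 6, 25, 1, 6.

10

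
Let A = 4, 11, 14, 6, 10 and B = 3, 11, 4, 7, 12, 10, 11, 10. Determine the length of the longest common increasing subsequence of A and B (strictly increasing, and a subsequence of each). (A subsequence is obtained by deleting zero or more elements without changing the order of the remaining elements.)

2

A longest common strictly increasing subsequence is 4, 10 (length 2); it appears in order in both A and B, and no longer such subsequence exists.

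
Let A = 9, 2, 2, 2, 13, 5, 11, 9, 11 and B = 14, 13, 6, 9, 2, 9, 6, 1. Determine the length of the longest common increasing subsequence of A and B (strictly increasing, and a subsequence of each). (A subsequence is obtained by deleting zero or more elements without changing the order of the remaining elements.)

A longest common strictly increasing subsequence is 2, 9 (length 2); it appears in order in both A and B, and no longer such subsequence exists.

2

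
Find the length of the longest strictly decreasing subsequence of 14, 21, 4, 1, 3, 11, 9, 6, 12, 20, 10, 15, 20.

One longest decreasing subsequence is 14, 11, 9, 6 (positions 1,6,7,8), of length 4; no longer one exists.

4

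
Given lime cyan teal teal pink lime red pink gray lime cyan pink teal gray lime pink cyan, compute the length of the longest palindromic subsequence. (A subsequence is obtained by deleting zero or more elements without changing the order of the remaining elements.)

One longest palindromic subsequence is cyan pink lime gray teal gray lime pink cyan (positions 2,5,6,9,13,14,15,16,17); it reads the same forward and backward, and the interval DP gives dp[1][17] = 9.

9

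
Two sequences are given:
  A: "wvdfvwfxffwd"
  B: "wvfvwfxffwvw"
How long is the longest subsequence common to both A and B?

10

A longest common subsequence is wvfvwfxffw (length 10); the LCS DP confirms no longer common subsequence exists.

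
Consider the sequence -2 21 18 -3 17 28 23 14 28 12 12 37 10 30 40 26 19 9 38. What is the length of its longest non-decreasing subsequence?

Let dp[i] be the longest non-decreasing subsequence ending at position i. Then dp = [1, 2, 2, 1, 2, 3, 3, 2, 4, 2, 3, 5, 2, 5, 6, 4, 4, 2, 6].
The maximum is 6; one witness is -2, 21, 28, 28, 37, 40 at positions 1,2,6,9,12,15.

6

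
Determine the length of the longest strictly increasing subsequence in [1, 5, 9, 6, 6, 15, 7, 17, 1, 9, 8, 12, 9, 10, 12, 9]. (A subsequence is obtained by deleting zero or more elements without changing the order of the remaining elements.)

8

Let dp[i] be the longest increasing subsequence ending at position i. Then dp = [1, 2, 3, 3, 3, 4, 4, 5, 1, 5, 5, 6, 6, 7, 8, 6].
The maximum is 8; one witness is 1, 5, 6, 7, 8, 9, 10, 12 at positions 1,2,4,7,11,13,14,15.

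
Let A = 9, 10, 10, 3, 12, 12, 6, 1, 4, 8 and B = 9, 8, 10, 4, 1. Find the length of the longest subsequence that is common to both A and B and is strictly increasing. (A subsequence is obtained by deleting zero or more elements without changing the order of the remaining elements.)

A longest common strictly increasing subsequence is 9, 10 (length 2); it appears in order in both A and B, and no longer such subsequence exists.

2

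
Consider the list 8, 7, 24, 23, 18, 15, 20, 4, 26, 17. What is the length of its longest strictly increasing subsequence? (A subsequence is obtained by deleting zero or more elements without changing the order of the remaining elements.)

Scanning left to right, the best length ending at each element is: 8→1, 7→1, 24→2, 23→2, 18→2, 15→2, 20→3, 4→1, 26→4, 17→3.
So the longest increasing subsequence has length 4, e.g. 8, 18, 20, 26.

4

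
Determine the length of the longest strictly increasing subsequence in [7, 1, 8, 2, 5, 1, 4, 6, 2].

4

Scanning left to right, the best length ending at each element is: 7→1, 1→1, 8→2, 2→2, 5→3, 1→1, 4→3, 6→4, 2→2.
So the longest increasing subsequence has length 4, e.g. 1, 2, 5, 6.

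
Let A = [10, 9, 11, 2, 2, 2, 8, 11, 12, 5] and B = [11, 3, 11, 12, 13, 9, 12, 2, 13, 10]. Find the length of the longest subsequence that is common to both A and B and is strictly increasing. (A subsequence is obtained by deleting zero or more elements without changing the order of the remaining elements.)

For each value that appears in both, track the longest common increasing run ending there.
The best achievable length is 2; one witness is 11, 12 (A-positions 3,9, B-positions 1,4).

2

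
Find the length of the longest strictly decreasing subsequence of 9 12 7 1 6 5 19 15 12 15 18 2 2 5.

5

Let dp[i] be the longest decreasing subsequence ending at position i. Then dp = [1, 1, 2, 3, 3, 4, 1, 2, 3, 2, 2, 5, 5, 4].
The maximum is 5; one witness is 9, 7, 6, 5, 2 at positions 1,3,5,6,12.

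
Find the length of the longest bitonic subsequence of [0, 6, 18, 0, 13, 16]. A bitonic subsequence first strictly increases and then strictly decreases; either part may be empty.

4

One longest bitonic subsequence is 0, 6, 18, 16 (positions 1,2,3,6): it rises to 18 then falls. Length 4 is optimal.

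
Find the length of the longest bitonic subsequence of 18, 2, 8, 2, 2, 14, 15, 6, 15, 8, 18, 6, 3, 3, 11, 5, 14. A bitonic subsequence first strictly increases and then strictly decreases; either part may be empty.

7

One longest bitonic subsequence is 2, 8, 14, 15, 8, 6, 5 (positions 2,3,6,7,10,12,16): it rises to 15 then falls. Length 7 is optimal.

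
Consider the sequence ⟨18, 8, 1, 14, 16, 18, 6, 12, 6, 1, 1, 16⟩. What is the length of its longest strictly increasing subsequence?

4

Scanning left to right, the best length ending at each element is: 18→1, 8→1, 1→1, 14→2, 16→3, 18→4, 6→2, 12→3, 6→2, 1→1, 1→1, 16→4.
So the longest increasing subsequence has length 4, e.g. 8, 14, 16, 18.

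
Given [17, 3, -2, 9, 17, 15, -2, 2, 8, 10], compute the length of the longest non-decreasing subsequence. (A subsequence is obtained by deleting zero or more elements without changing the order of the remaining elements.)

Let dp[i] be the longest non-decreasing subsequence ending at position i. Then dp = [1, 1, 1, 2, 3, 3, 2, 3, 4, 5].
The maximum is 5; one witness is -2, -2, 2, 8, 10 at positions 3,7,8,9,10.

5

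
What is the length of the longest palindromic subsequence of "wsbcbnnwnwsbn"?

5

Using dp[i][j] = 2 + dp[i+1][j−1] if the ends match, else max(dp[i+1][j], dp[i][j−1]):
dp[1][13] = 5. A witness is nwnwn at positions 6,8,9,10,13.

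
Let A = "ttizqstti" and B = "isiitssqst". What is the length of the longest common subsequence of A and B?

4

A longest common subsequence is tqst (length 4); the LCS DP confirms no longer common subsequence exists.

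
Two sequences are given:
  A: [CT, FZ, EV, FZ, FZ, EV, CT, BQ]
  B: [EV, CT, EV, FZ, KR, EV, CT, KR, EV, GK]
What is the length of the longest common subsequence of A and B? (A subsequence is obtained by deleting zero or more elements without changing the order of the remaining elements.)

Backtracking the LCS table gives one alignment: CT (A1,B2) → EV (A3,B3) → FZ (A4,B4) → EV (A6,B6) → CT (A7,B7).
So the longest common subsequence has length 5.

5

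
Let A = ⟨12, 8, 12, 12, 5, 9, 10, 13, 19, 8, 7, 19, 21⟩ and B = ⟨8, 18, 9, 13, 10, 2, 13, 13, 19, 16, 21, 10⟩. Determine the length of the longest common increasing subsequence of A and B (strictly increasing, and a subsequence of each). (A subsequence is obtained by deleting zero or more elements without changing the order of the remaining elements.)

6

For each value that appears in both, track the longest common increasing run ending there.
The best achievable length is 6; one witness is 8, 9, 10, 13, 19, 21 (A-positions 2,6,7,8,9,13, B-positions 1,3,5,7,9,11).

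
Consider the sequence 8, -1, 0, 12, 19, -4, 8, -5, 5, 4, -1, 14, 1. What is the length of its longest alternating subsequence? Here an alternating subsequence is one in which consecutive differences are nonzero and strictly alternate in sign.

Track the best alternating length ending on an up-step vs a down-step at each position: up/down = 1/1, 1/2, 3/2, 3/1, 3/1, 1/4, 5/4, 1/6, 7/6, 7/8, 7/8, 9/4, 9/10.
The maximum over both is 10; one such subsequence is 8, -1, 0, -4, 8, -5, 5, 4, 14, 1.

10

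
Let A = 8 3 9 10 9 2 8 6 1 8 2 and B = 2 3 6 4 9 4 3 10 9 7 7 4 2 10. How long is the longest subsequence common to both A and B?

5

A longest common subsequence is 3, 9, 10, 9, 2 (length 5); the LCS DP confirms no longer common subsequence exists.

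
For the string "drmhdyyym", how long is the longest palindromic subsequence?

5

Using dp[i][j] = 2 + dp[i+1][j−1] if the ends match, else max(dp[i+1][j], dp[i][j−1]):
dp[1][9] = 5. A witness is myyym at positions 3,6,7,8,9.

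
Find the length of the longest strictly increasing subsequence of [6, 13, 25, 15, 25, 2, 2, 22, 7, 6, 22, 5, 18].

Scanning left to right, the best length ending at each element is: 6→1, 13→2, 25→3, 15→3, 25→4, 2→1, 2→1, 22→4, 7→2, 6→2, 22→4, 5→2, 18→4.
So the longest increasing subsequence has length 4, e.g. 6, 13, 15, 25.

4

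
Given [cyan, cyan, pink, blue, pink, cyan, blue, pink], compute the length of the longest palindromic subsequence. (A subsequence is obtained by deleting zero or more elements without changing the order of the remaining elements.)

5

Using dp[i][j] = 2 + dp[i+1][j−1] if the ends match, else max(dp[i+1][j], dp[i][j−1]):
dp[1][8] = 5. A witness is pink blue cyan blue pink at positions 3,4,6,7,8.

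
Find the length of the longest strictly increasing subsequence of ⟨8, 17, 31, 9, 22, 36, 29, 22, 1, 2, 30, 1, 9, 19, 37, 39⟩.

7

One longest increasing subsequence is 8, 17, 22, 29, 30, 37, 39 (positions 1,2,5,7,11,15,16), of length 7; no longer one exists.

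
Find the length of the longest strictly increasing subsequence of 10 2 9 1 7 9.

3

Let dp[i] be the longest increasing subsequence ending at position i. Then dp = [1, 1, 2, 1, 2, 3].
The maximum is 3; one witness is 2, 7, 9 at positions 2,5,6.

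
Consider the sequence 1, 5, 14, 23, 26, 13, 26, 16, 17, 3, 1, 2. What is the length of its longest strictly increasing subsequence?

5

Scanning left to right, the best length ending at each element is: 1→1, 5→2, 14→3, 23→4, 26→5, 13→3, 26→5, 16→4, 17→5, 3→2, 1→1, 2→2.
So the longest increasing subsequence has length 5, e.g. 1, 5, 14, 23, 26.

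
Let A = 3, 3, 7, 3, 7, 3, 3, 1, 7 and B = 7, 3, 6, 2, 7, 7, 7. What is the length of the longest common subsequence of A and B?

4

A longest common subsequence is 3, 7, 7, 7 (length 4); the LCS DP confirms no longer common subsequence exists.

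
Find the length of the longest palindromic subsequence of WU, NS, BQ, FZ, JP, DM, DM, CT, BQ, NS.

6

Using dp[i][j] = 2 + dp[i+1][j−1] if the ends match, else max(dp[i+1][j], dp[i][j−1]):
dp[1][10] = 6. A witness is NS BQ DM DM BQ NS at positions 2,3,6,7,9,10.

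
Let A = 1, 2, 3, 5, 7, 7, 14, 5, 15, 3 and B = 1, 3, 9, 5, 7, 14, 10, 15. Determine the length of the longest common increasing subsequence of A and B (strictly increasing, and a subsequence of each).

6

For each value that appears in both, track the longest common increasing run ending there.
The best achievable length is 6; one witness is 1, 3, 5, 7, 14, 15 (A-positions 1,3,4,5,7,9, B-positions 1,2,4,5,6,8).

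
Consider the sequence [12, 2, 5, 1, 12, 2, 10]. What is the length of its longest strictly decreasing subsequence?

3

Let dp[i] be the longest decreasing subsequence ending at position i. Then dp = [1, 2, 2, 3, 1, 3, 2].
The maximum is 3; one witness is 12, 2, 1 at positions 1,2,4.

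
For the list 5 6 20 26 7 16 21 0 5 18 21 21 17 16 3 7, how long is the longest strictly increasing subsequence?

6

Let dp[i] be the longest increasing subsequence ending at position i. Then dp = [1, 2, 3, 4, 3, 4, 5, 1, 2, 5, 6, 6, 5, 4, 2, 3].
The maximum is 6; one witness is 5, 6, 7, 16, 18, 21 at positions 1,2,5,6,10,11.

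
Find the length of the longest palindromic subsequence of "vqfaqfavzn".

5

Using dp[i][j] = 2 + dp[i+1][j−1] if the ends match, else max(dp[i+1][j], dp[i][j−1]):
dp[1][10] = 5. A witness is vafav at positions 1,4,6,7,8.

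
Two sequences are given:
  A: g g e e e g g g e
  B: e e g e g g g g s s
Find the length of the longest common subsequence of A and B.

6

Backtracking the LCS table gives one alignment: e (A3,B1) → e (A4,B2) → e (A5,B4) → g (A6,B6) → g (A7,B7) → g (A8,B8).
So the longest common subsequence has length 6.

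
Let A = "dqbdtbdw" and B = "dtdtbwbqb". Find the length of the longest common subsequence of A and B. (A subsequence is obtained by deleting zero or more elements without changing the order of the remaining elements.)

Backtracking the LCS table gives one alignment: d (A1,B1) → d (A4,B3) → t (A5,B4) → b (A6,B5) → w (A8,B6).
So the longest common subsequence has length 5.

5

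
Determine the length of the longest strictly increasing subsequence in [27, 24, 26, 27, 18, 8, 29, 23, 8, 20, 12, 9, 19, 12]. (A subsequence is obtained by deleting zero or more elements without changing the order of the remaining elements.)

4

Let dp[i] be the longest increasing subsequence ending at position i. Then dp = [1, 1, 2, 3, 1, 1, 4, 2, 1, 2, 2, 2, 3, 3].
The maximum is 4; one witness is 24, 26, 27, 29 at positions 2,3,4,7.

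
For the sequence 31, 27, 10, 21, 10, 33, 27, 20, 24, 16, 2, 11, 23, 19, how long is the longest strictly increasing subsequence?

3

One longest increasing subsequence is 10, 21, 33 (positions 3,4,6), of length 3; no longer one exists.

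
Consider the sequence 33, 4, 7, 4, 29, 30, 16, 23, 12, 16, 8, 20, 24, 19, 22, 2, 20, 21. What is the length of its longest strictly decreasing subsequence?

Let dp[i] be the longest decreasing subsequence ending at position i. Then dp = [1, 2, 2, 3, 2, 2, 3, 3, 4, 4, 5, 4, 3, 5, 4, 6, 5, 5].
The maximum is 6; one witness is 33, 29, 16, 12, 8, 2 at positions 1,5,7,9,11,16.

6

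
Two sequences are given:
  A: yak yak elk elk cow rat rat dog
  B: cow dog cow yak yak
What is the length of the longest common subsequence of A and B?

Backtracking the LCS table gives one alignment: yak (A1,B4) → yak (A2,B5).
So the longest common subsequence has length 2.

2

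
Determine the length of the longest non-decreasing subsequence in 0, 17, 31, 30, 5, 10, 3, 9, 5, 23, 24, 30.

6

One longest non-decreasing subsequence is 0, 5, 10, 23, 24, 30 (positions 1,5,6,10,11,12), of length 6; no longer one exists.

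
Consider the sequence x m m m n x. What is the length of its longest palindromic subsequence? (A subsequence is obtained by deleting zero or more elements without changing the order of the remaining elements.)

One longest palindromic subsequence is xmmmx (positions 1,2,3,4,6); it reads the same forward and backward, and the interval DP gives dp[1][6] = 5.

5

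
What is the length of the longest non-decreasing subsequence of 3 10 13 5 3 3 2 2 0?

3

Let dp[i] be the longest non-decreasing subsequence ending at position i. Then dp = [1, 2, 3, 2, 2, 3, 1, 2, 1].
The maximum is 3; one witness is 3, 10, 13 at positions 1,2,3.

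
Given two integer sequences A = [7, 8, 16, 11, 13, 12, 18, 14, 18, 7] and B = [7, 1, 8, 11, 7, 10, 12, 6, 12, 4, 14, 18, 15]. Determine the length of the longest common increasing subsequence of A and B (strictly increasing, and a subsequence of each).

6

For each value that appears in both, track the longest common increasing run ending there.
The best achievable length is 6; one witness is 7, 8, 11, 12, 14, 18 (A-positions 1,2,4,6,8,9, B-positions 1,3,4,7,11,12).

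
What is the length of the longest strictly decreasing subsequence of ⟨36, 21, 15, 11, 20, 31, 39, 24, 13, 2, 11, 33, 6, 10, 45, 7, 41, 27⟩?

Let dp[i] be the longest decreasing subsequence ending at position i. Then dp = [1, 2, 3, 4, 3, 2, 1, 3, 4, 5, 5, 2, 6, 6, 1, 7, 2, 3].
The maximum is 7; one witness is 36, 21, 15, 13, 11, 10, 7 at positions 1,2,3,9,11,14,16.

7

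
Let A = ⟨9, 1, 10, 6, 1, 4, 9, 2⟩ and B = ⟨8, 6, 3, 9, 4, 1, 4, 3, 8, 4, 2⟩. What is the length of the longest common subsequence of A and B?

4

Backtracking the LCS table gives one alignment: 9 (A1,B4) → 1 (A2,B6) → 4 (A6,B10) → 2 (A8,B11).
So the longest common subsequence has length 4.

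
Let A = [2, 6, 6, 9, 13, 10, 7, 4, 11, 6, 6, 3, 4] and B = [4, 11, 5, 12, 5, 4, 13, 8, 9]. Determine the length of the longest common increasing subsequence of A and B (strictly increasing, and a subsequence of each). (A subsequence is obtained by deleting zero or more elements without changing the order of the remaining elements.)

2

A longest common strictly increasing subsequence is 4, 11 (length 2); it appears in order in both A and B, and no longer such subsequence exists.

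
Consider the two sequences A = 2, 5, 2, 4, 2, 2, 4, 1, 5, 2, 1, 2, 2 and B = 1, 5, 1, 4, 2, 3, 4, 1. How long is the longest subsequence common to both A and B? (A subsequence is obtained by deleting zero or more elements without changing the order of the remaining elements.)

A longest common subsequence is 5, 4, 2, 4, 1 (length 5); the LCS DP confirms no longer common subsequence exists.

5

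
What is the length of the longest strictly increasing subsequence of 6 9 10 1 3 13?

4

One longest increasing subsequence is 6, 9, 10, 13 (positions 1,2,3,6), of length 4; no longer one exists.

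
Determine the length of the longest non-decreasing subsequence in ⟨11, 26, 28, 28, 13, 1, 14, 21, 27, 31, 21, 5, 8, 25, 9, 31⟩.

7

Scanning left to right, the best length ending at each element is: 11→1, 26→2, 28→3, 28→4, 13→2, 1→1, 14→3, 21→4, 27→5, 31→6, 21→5, 5→2, 8→3, 25→6, 9→4, 31→7.
So the longest non-decreasing subsequence has length 7, e.g. 11, 13, 14, 21, 27, 31, 31.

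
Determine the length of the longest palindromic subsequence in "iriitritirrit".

One longest palindromic subsequence is irritirri (positions 1,2,6,7,8,9,10,11,12); it reads the same forward and backward, and the interval DP gives dp[1][13] = 9.

9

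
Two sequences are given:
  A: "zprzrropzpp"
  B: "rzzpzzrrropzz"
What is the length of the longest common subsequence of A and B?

A longest common subsequence is zprrropz (length 8); the LCS DP confirms no longer common subsequence exists.

8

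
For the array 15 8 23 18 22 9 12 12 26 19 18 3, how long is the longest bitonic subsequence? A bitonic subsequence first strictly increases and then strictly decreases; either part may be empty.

7

One longest bitonic subsequence is 15, 18, 22, 26, 19, 18, 3 (positions 1,4,5,9,10,11,12): it rises to 26 then falls. Length 7 is optimal.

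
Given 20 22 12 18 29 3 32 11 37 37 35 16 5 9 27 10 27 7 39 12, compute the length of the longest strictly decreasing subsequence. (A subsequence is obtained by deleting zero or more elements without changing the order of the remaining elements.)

5

One longest decreasing subsequence is 20, 12, 11, 9, 7 (positions 1,3,8,14,18), of length 5; no longer one exists.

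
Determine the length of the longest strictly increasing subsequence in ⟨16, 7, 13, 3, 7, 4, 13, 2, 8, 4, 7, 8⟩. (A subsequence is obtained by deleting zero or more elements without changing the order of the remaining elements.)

Scanning left to right, the best length ending at each element is: 16→1, 7→1, 13→2, 3→1, 7→2, 4→2, 13→3, 2→1, 8→3, 4→2, 7→3, 8→4.
So the longest increasing subsequence has length 4, e.g. 3, 4, 7, 8.

4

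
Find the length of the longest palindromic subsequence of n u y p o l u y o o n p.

One longest palindromic subsequence is pooop (positions 4,5,9,10,12); it reads the same forward and backward, and the interval DP gives dp[1][12] = 5.

5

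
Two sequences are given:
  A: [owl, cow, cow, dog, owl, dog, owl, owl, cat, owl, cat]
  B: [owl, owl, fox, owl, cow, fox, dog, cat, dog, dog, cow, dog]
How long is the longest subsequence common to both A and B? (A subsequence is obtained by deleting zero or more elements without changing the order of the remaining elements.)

4

Backtracking the LCS table gives one alignment: owl (A1,B4) → cow (A2,B5) → cow (A3,B11) → dog (A6,B12).
So the longest common subsequence has length 4.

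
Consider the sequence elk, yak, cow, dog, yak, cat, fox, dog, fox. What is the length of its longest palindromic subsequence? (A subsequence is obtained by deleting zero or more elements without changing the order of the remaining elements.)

Using dp[i][j] = 2 + dp[i+1][j−1] if the ends match, else max(dp[i+1][j], dp[i][j−1]):
dp[1][9] = 3. A witness is fox dog fox at positions 7,8,9.

3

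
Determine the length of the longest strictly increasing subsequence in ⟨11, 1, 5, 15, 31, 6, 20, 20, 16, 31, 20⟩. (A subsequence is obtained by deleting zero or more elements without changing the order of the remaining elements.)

Scanning left to right, the best length ending at each element is: 11→1, 1→1, 5→2, 15→3, 31→4, 6→3, 20→4, 20→4, 16→4, 31→5, 20→5.
So the longest increasing subsequence has length 5, e.g. 1, 5, 15, 20, 31.

5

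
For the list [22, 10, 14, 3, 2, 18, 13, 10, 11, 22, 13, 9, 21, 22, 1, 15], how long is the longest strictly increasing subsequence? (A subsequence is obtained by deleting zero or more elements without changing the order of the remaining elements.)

Let dp[i] be the longest increasing subsequence ending at position i. Then dp = [1, 1, 2, 1, 1, 3, 2, 2, 3, 4, 4, 2, 5, 6, 1, 5].
The maximum is 6; one witness is 3, 10, 11, 13, 21, 22 at positions 4,8,9,11,13,14.

6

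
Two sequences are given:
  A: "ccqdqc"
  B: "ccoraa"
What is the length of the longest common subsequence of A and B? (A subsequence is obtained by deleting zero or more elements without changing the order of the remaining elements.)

2

Backtracking the LCS table gives one alignment: c (A1,B1) → c (A2,B2).
So the longest common subsequence has length 2.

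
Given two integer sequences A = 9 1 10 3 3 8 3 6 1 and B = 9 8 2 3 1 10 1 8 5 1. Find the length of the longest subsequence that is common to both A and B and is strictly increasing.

2

A longest common strictly increasing subsequence is 9, 10 (length 2); it appears in order in both A and B, and no longer such subsequence exists.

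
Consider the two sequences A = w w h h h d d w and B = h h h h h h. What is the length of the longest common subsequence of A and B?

Backtracking the LCS table gives one alignment: h (A3,B4) → h (A4,B5) → h (A5,B6).
So the longest common subsequence has length 3.

3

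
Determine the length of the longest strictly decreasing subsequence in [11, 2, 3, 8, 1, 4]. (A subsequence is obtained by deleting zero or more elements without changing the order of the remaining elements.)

One longest decreasing subsequence is 11, 2, 1 (positions 1,2,5), of length 3; no longer one exists.

3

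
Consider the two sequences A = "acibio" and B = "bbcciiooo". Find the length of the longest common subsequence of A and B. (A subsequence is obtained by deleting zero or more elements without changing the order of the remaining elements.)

Backtracking the LCS table gives one alignment: c (A2,B4) → i (A3,B5) → i (A5,B6) → o (A6,B9).
So the longest common subsequence has length 4.

4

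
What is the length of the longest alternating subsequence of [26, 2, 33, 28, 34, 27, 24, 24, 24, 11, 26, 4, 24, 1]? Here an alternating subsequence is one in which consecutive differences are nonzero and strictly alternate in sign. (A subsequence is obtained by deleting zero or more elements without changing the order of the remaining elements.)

Track the best alternating length ending on an up-step vs a down-step at each position: up/down = 1/1, 1/2, 3/1, 3/4, 5/1, 3/6, 3/6, 3/6, 3/6, 3/6, 7/6, 3/8, 9/8, 1/10.
The maximum over both is 10; one such subsequence is 26, 2, 33, 28, 34, 24, 26, 4, 24, 1.

10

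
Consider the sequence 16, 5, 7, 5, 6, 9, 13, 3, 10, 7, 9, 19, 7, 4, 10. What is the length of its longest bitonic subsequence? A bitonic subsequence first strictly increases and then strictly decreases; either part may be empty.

One longest bitonic subsequence is 5, 7, 9, 13, 10, 9, 7, 4 (positions 2,3,6,7,9,11,13,14): it rises to 13 then falls. Length 8 is optimal.

8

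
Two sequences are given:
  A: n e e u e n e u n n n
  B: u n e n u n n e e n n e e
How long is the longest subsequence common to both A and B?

A longest common subsequence is neueenn (length 7); the LCS DP confirms no longer common subsequence exists.

7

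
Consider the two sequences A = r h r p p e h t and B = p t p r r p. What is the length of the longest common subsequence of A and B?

3

Backtracking the LCS table gives one alignment: r (A1,B4) → r (A3,B5) → p (A5,B6).
So the longest common subsequence has length 3.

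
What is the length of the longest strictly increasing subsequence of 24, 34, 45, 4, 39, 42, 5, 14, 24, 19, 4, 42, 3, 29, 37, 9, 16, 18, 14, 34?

Scanning left to right, the best length ending at each element is: 24→1, 34→2, 45→3, 4→1, 39→3, 42→4, 5→2, 14→3, 24→4, 19→4, 4→1, 42→5, 3→1, 29→5, 37→6, 9→3, 16→4, 18→5, 14→4, 34→6.
So the longest increasing subsequence has length 6, e.g. 4, 5, 14, 24, 29, 37.

6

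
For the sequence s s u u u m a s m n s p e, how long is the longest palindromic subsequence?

Using dp[i][j] = 2 + dp[i+1][j−1] if the ends match, else max(dp[i+1][j], dp[i][j−1]):
dp[1][13] = 7. A witness is ssuuuss at positions 1,2,3,4,5,8,11.

7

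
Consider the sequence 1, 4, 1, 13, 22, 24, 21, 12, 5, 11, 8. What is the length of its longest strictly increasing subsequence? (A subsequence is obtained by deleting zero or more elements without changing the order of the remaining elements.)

5

Let dp[i] be the longest increasing subsequence ending at position i. Then dp = [1, 2, 1, 3, 4, 5, 4, 3, 3, 4, 4].
The maximum is 5; one witness is 1, 4, 13, 22, 24 at positions 1,2,4,5,6.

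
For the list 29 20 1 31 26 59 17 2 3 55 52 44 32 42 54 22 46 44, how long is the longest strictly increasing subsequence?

Let dp[i] be the longest increasing subsequence ending at position i. Then dp = [1, 1, 1, 2, 2, 3, 2, 2, 3, 4, 4, 4, 4, 5, 6, 4, 6, 6].
The maximum is 6; one witness is 1, 2, 3, 32, 42, 54 at positions 3,8,9,13,14,15.

6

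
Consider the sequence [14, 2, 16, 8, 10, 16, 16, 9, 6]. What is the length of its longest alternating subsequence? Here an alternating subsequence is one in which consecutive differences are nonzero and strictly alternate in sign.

A longest alternating subsequence is 14, 2, 16, 8, 10, 9 (positions 1,2,3,4,5,8); its 5 consecutive differences strictly alternate in sign, and length 6 is optimal.

6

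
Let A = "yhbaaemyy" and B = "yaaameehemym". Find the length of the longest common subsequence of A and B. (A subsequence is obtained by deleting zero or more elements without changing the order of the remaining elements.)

6

A longest common subsequence is yaaemy (length 6); the LCS DP confirms no longer common subsequence exists.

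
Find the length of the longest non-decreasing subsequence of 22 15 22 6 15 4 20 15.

3

Scanning left to right, the best length ending at each element is: 22→1, 15→1, 22→2, 6→1, 15→2, 4→1, 20→3, 15→3.
So the longest non-decreasing subsequence has length 3, e.g. 15, 15, 20.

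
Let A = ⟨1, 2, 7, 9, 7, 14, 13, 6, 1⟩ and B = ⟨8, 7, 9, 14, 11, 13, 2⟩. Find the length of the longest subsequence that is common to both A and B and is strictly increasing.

For each value that appears in both, track the longest common increasing run ending there.
The best achievable length is 3; one witness is 7, 9, 14 (A-positions 3,4,6, B-positions 2,3,4).

3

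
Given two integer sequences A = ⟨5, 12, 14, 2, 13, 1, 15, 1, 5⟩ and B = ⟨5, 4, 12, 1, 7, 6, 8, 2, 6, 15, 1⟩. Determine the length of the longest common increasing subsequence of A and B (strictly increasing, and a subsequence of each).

3

For each value that appears in both, track the longest common increasing run ending there.
The best achievable length is 3; one witness is 5, 12, 15 (A-positions 1,2,7, B-positions 1,3,10).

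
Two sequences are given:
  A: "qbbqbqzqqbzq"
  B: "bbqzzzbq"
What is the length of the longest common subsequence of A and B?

6

A longest common subsequence is bbqzbq (length 6); the LCS DP confirms no longer common subsequence exists.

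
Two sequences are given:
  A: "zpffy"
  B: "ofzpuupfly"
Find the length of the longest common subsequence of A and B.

A longest common subsequence is zpfy (length 4); the LCS DP confirms no longer common subsequence exists.

4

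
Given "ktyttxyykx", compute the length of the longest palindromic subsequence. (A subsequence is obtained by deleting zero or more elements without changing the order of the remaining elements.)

One longest palindromic subsequence is kyttyk (positions 1,3,4,5,8,9); it reads the same forward and backward, and the interval DP gives dp[1][10] = 6.

6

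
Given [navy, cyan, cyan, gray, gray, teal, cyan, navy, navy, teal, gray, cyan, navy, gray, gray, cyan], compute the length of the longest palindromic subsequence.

10

One longest palindromic subsequence is cyan gray gray cyan navy navy cyan gray gray cyan (positions 2,4,5,7,8,9,12,14,15,16); it reads the same forward and backward, and the interval DP gives dp[1][16] = 10.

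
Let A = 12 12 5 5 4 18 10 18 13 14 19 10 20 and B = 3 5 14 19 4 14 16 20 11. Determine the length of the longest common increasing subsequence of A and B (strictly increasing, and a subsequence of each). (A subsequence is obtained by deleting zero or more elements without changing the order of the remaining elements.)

For each value that appears in both, track the longest common increasing run ending there.
The best achievable length is 4; one witness is 5, 14, 19, 20 (A-positions 3,10,11,13, B-positions 2,3,4,8).

4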